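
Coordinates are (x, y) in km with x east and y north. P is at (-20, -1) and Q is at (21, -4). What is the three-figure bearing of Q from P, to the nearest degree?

094°

Δeast = 21 − -20 = 41.00; Δnorth = -4 − -1 = -3.00.
Bearing = atan2(Δeast, Δnorth) mod 360° = 94.18° ≈ 094°.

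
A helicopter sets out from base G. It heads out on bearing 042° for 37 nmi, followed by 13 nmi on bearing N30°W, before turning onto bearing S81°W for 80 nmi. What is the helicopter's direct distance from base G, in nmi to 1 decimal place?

66.2 nmi

Leg 1 (042°, 37 nmi): east 37 sin 42° = 24.76, north 37 cos 42° = 27.50
Leg 2 (N30°W, 13 nmi): east 13 sin 330° = -6.50, north 13 cos 330° = 11.26
Leg 3 (S81°W, 80 nmi): east 80 sin 261° = -79.02, north 80 cos 261° = -12.51
Net: -60.76 east, 26.24 north. Distance = √((-60.76)² + (26.24)²) = 66.181 nmi.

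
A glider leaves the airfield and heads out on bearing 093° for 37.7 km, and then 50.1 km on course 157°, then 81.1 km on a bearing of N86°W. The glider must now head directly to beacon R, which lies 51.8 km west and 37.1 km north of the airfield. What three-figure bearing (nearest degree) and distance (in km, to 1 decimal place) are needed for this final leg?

Leg 1 (093°, 37.7 km): east 37.7 sin 93° = 37.65, north 37.7 cos 93° = -1.97
Leg 2 (157°, 50.1 km): east 50.1 sin 157° = 19.58, north 50.1 cos 157° = -46.12
Leg 3 (N86°W, 81.1 km): east 81.1 sin 274° = -80.90, north 81.1 cos 274° = 5.66
Current position: (-23.68, -42.43). Target: (-51.8, 37.1). Remaining: Δeast = -28.12, Δnorth = 79.53.
Bearing = atan2(-28.12, 79.53) mod 360° = 340.53°; distance = √((-28.12)² + (79.53)²) = 84.358 km.

341°, 84.4 km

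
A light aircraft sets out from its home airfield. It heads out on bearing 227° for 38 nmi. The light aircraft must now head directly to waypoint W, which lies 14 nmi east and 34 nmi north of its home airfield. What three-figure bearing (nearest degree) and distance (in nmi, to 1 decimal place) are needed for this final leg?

035°, 73.1 nmi

Leg 1 (227°, 38 nmi): east 38 sin 227° = -27.79, north 38 cos 227° = -25.92
Current position: (-27.79, -25.92). Target: (14, 34). Remaining: Δeast = 41.79, Δnorth = 59.92.
Bearing = atan2(41.79, 59.92) mod 360° = 34.90°; distance = √((41.79)² + (59.92)²) = 73.051 nmi.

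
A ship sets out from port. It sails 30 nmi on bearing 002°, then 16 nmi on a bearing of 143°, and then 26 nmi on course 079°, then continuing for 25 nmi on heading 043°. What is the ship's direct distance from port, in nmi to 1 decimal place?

66.9 nmi

Leg 1 (002°, 30 nmi): east 30 sin 2° = 1.05, north 30 cos 2° = 29.98
Leg 2 (143°, 16 nmi): east 16 sin 143° = 9.63, north 16 cos 143° = -12.78
Leg 3 (079°, 26 nmi): east 26 sin 79° = 25.52, north 26 cos 79° = 4.96
Leg 4 (043°, 25 nmi): east 25 sin 43° = 17.05, north 25 cos 43° = 18.28
Net: 53.25 east, 40.45 north. Distance = √((53.25)² + (40.45)²) = 66.869 nmi.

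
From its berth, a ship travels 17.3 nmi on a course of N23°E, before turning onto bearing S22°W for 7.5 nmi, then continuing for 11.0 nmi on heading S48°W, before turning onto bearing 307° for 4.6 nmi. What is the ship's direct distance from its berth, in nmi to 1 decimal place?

Leg 1 (N23°E, 17.3 nmi): east 17.3 sin 23° = 6.76, north 17.3 cos 23° = 15.92
Leg 2 (S22°W, 7.5 nmi): east 7.5 sin 202° = -2.81, north 7.5 cos 202° = -6.95
Leg 3 (S48°W, 11.0 nmi): east 11.0 sin 228° = -8.17, north 11.0 cos 228° = -7.36
Leg 4 (307°, 4.6 nmi): east 4.6 sin 307° = -3.67, north 4.6 cos 307° = 2.77
Net: -7.90 east, 4.38 north. Distance = √((-7.90)² + (4.38)²) = 9.031 nmi.

9.0 nmi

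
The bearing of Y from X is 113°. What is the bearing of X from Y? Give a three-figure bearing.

Back-bearing = 113° + 180° = 293°.

293°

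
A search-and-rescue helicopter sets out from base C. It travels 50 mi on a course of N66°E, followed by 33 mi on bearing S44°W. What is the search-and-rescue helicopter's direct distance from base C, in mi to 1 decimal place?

23.0 mi

Leg 1 (N66°E, 50 mi): east 50 sin 66° = 45.68, north 50 cos 66° = 20.34
Leg 2 (S44°W, 33 mi): east 33 sin 224° = -22.92, north 33 cos 224° = -23.74
Net: 22.75 east, -3.40 north. Distance = √((22.75)² + (-3.40)²) = 23.006 mi.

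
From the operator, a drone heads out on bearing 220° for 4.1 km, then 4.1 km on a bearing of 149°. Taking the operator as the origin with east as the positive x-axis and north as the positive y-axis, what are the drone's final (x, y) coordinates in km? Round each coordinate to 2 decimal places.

(-0.52, -6.66)

Leg 1 (220°, 4.1 km): east 4.1 sin 220° = -2.64, north 4.1 cos 220° = -3.14
Leg 2 (149°, 4.1 km): east 4.1 sin 149° = 2.11, north 4.1 cos 149° = -3.51
Summing: -0.52 km east, -6.66 km north → (-0.52, -6.66).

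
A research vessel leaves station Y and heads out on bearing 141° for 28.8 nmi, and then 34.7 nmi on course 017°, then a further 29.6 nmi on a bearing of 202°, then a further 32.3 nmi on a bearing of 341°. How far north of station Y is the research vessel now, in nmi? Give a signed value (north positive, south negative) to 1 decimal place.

Leg 1 (141°, 28.8 nmi): east 28.8 sin 141° = 18.12, north 28.8 cos 141° = -22.38
Leg 2 (017°, 34.7 nmi): east 34.7 sin 17° = 10.15, north 34.7 cos 17° = 33.18
Leg 3 (202°, 29.6 nmi): east 29.6 sin 202° = -11.09, north 29.6 cos 202° = -27.44
Leg 4 (341°, 32.3 nmi): east 32.3 sin 341° = -10.52, north 32.3 cos 341° = 30.54
Net north component: 13.90 nmi.

13.9 nmi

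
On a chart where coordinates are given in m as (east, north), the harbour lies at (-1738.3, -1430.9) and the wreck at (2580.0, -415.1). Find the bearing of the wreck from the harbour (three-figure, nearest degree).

Δeast = 2580.0 − -1738.3 = 4318.30; Δnorth = -415.1 − -1430.9 = 1015.80.
Bearing = atan2(Δeast, Δnorth) mod 360° = 76.76° ≈ 077°.

077°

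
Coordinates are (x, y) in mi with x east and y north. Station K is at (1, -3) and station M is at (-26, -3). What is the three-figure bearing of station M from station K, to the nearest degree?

Δeast = -26 − 1 = -27.00; Δnorth = -3 − -3 = 0.00.
Bearing = atan2(Δeast, Δnorth) mod 360° = 270.00° ≈ 270°.

270°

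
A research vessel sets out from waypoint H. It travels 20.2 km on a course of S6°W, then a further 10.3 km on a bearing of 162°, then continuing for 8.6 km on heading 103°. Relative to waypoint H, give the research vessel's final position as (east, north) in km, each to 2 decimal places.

(9.45, -31.82)

Leg 1 (S6°W, 20.2 km): east 20.2 sin 186° = -2.11, north 20.2 cos 186° = -20.09
Leg 2 (162°, 10.3 km): east 10.3 sin 162° = 3.18, north 10.3 cos 162° = -9.80
Leg 3 (103°, 8.6 km): east 8.6 sin 103° = 8.38, north 8.6 cos 103° = -1.93
Summing: 9.45 km east, -31.82 km north → (9.45, -31.82).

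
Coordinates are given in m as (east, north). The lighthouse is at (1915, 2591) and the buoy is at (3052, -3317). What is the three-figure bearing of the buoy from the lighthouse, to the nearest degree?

Δeast = 3052 − 1915 = 1137.00; Δnorth = -3317 − 2591 = -5908.00.
Bearing = atan2(Δeast, Δnorth) mod 360° = 169.11° ≈ 169°.

169°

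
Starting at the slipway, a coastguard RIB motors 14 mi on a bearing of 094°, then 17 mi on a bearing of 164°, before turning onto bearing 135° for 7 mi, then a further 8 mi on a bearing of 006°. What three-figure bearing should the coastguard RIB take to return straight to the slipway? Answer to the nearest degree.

300°

Leg 1 (094°, 14 mi): east 14 sin 94° = 13.97, north 14 cos 94° = -0.98
Leg 2 (164°, 17 mi): east 17 sin 164° = 4.69, north 17 cos 164° = -16.34
Leg 3 (135°, 7 mi): east 7 sin 135° = 4.95, north 7 cos 135° = -4.95
Leg 4 (006°, 8 mi): east 8 sin 6° = 0.84, north 8 cos 6° = 7.96
Net displacement: 24.44 east, -14.31 north. Direction back to start is (-24.44, 14.31): bearing = atan2(-24.44, 14.31) mod 360° = 300.35° ≈ 300°.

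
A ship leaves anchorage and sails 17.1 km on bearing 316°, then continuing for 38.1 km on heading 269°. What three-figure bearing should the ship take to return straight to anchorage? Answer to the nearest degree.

103°

Leg 1 (316°, 17.1 km): east 17.1 sin 316° = -11.88, north 17.1 cos 316° = 12.30
Leg 2 (269°, 38.1 km): east 38.1 sin 269° = -38.09, north 38.1 cos 269° = -0.66
Net displacement: -49.97 east, 11.64 north. Direction back to start is (49.97, -11.64): bearing = atan2(49.97, -11.64) mod 360° = 103.11° ≈ 103°.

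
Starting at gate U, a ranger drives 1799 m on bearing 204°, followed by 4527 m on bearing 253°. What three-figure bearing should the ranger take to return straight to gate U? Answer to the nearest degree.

060°

Leg 1 (204°, 1799 m): east 1799 sin 204° = -731.72, north 1799 cos 204° = -1643.47
Leg 2 (253°, 4527 m): east 4527 sin 253° = -4329.19, north 4527 cos 253° = -1323.57
Net displacement: -5060.91 east, -2967.03 north. Direction back to start is (5060.91, 2967.03): bearing = atan2(5060.91, 2967.03) mod 360° = 59.62° ≈ 060°.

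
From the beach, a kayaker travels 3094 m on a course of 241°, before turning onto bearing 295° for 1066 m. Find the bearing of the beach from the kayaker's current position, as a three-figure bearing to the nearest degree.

074°

Leg 1 (241°, 3094 m): east 3094 sin 241° = -2706.07, north 3094 cos 241° = -1500.00
Leg 2 (295°, 1066 m): east 1066 sin 295° = -966.12, north 1066 cos 295° = 450.51
Net displacement: -3672.20 east, -1049.49 north. Direction back to start is (3672.20, 1049.49): bearing = atan2(3672.20, 1049.49) mod 360° = 74.05° ≈ 074°.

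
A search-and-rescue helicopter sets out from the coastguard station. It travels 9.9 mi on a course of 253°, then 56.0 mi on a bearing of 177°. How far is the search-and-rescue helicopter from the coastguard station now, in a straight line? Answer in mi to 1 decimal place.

59.2 mi

Leg 1 (253°, 9.9 mi): east 9.9 sin 253° = -9.47, north 9.9 cos 253° = -2.89
Leg 2 (177°, 56.0 mi): east 56.0 sin 177° = 2.93, north 56.0 cos 177° = -55.92
Net: -6.54 east, -58.82 north. Distance = √((-6.54)² + (-58.82)²) = 59.180 mi.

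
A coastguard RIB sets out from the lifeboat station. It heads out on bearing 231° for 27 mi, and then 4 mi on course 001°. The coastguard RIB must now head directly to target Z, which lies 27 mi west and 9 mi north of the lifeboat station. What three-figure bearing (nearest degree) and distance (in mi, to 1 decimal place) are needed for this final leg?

Leg 1 (231°, 27 mi): east 27 sin 231° = -20.98, north 27 cos 231° = -16.99
Leg 2 (001°, 4 mi): east 4 sin 1° = 0.07, north 4 cos 1° = 4.00
Current position: (-20.91, -12.99). Target: (-27, 9). Remaining: Δeast = -6.09, Δnorth = 21.99.
Bearing = atan2(-6.09, 21.99) mod 360° = 344.53°; distance = √((-6.09)² + (21.99)²) = 22.819 mi.

345°, 22.8 mi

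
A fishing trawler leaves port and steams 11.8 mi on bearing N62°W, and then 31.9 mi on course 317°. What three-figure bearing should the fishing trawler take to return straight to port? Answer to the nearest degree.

Leg 1 (N62°W, 11.8 mi): east 11.8 sin 298° = -10.42, north 11.8 cos 298° = 5.54
Leg 2 (317°, 31.9 mi): east 31.9 sin 317° = -21.76, north 31.9 cos 317° = 23.33
Net displacement: -32.17 east, 28.87 north. Direction back to start is (32.17, -28.87): bearing = atan2(32.17, -28.87) mod 360° = 131.90° ≈ 132°.

132°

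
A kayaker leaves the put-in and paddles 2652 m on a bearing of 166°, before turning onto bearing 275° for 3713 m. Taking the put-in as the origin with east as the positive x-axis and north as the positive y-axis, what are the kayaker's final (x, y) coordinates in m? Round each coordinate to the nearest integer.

(-3057, -2250)

Leg 1 (166°, 2652 m): east 2652 sin 166° = 641.58, north 2652 cos 166° = -2573.22
Leg 2 (275°, 3713 m): east 3713 sin 275° = -3698.87, north 3713 cos 275° = 323.61
Summing: -3057.29 m east, -2249.61 m north → (-3057, -2250).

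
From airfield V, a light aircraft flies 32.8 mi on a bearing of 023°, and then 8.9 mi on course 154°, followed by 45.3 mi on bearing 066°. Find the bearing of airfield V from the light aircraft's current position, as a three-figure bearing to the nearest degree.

Leg 1 (023°, 32.8 mi): east 32.8 sin 23° = 12.82, north 32.8 cos 23° = 30.19
Leg 2 (154°, 8.9 mi): east 8.9 sin 154° = 3.90, north 8.9 cos 154° = -8.00
Leg 3 (066°, 45.3 mi): east 45.3 sin 66° = 41.38, north 45.3 cos 66° = 18.43
Net displacement: 58.10 east, 40.62 north. Direction back to start is (-58.10, -40.62): bearing = atan2(-58.10, -40.62) mod 360° = 235.04° ≈ 235°.

235°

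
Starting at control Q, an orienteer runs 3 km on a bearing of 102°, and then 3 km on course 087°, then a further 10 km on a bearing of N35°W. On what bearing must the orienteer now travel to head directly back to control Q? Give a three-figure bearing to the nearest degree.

Leg 1 (102°, 3 km): east 3 sin 102° = 2.93, north 3 cos 102° = -0.62
Leg 2 (087°, 3 km): east 3 sin 87° = 3.00, north 3 cos 87° = 0.16
Leg 3 (N35°W, 10 km): east 10 sin 325° = -5.74, north 10 cos 325° = 8.19
Net displacement: 0.19 east, 7.72 north. Direction back to start is (-0.19, -7.72): bearing = atan2(-0.19, -7.72) mod 360° = 181.44° ≈ 181°.

181°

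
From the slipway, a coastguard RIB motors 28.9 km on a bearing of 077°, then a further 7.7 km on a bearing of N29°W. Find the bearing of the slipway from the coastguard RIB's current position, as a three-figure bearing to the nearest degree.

Leg 1 (077°, 28.9 km): east 28.9 sin 77° = 28.16, north 28.9 cos 77° = 6.50
Leg 2 (N29°W, 7.7 km): east 7.7 sin 331° = -3.73, north 7.7 cos 331° = 6.73
Net displacement: 24.43 east, 13.24 north. Direction back to start is (-24.43, -13.24): bearing = atan2(-24.43, -13.24) mod 360° = 241.55° ≈ 242°.

242°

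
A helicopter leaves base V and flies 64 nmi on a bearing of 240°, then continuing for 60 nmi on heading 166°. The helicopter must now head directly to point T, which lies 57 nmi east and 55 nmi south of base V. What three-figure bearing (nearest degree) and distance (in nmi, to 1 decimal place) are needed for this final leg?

070°, 104.1 nmi

Leg 1 (240°, 64 nmi): east 64 sin 240° = -55.43, north 64 cos 240° = -32.00
Leg 2 (166°, 60 nmi): east 60 sin 166° = 14.52, north 60 cos 166° = -58.22
Current position: (-40.91, -90.22). Target: (57, -55). Remaining: Δeast = 97.91, Δnorth = 35.22.
Bearing = atan2(97.91, 35.22) mod 360° = 70.22°; distance = √((97.91)² + (35.22)²) = 104.052 nmi.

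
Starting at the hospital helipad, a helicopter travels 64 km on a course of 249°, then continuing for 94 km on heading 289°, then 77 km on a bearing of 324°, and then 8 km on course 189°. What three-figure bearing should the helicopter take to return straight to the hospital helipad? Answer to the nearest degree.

Leg 1 (249°, 64 km): east 64 sin 249° = -59.75, north 64 cos 249° = -22.94
Leg 2 (289°, 94 km): east 94 sin 289° = -88.88, north 94 cos 289° = 30.60
Leg 3 (324°, 77 km): east 77 sin 324° = -45.26, north 77 cos 324° = 62.29
Leg 4 (189°, 8 km): east 8 sin 189° = -1.25, north 8 cos 189° = -7.90
Net displacement: -195.14 east, 62.06 north. Direction back to start is (195.14, -62.06): bearing = atan2(195.14, -62.06) mod 360° = 107.64° ≈ 108°.

108°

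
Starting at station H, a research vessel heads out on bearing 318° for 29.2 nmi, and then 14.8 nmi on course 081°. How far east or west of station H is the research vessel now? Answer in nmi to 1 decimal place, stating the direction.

Leg 1 (318°, 29.2 nmi): east 29.2 sin 318° = -19.54, north 29.2 cos 318° = 21.70
Leg 2 (081°, 14.8 nmi): east 14.8 sin 81° = 14.62, north 14.8 cos 81° = 2.32
Net east component: -4.92 nmi.

4.9 nmi west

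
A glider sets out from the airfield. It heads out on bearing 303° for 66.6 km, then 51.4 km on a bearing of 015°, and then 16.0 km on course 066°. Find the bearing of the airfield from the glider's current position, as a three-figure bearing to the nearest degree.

163°

Leg 1 (303°, 66.6 km): east 66.6 sin 303° = -55.86, north 66.6 cos 303° = 36.27
Leg 2 (015°, 51.4 km): east 51.4 sin 15° = 13.30, north 51.4 cos 15° = 49.65
Leg 3 (066°, 16.0 km): east 16.0 sin 66° = 14.62, north 16.0 cos 66° = 6.51
Net displacement: -27.94 east, 92.43 north. Direction back to start is (27.94, -92.43): bearing = atan2(27.94, -92.43) mod 360° = 163.18° ≈ 163°.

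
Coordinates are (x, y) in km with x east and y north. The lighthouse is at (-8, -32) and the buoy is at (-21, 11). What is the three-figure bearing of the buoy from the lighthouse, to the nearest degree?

Δeast = -21 − -8 = -13.00; Δnorth = 11 − -32 = 43.00.
Bearing = atan2(Δeast, Δnorth) mod 360° = 343.18° ≈ 343°.

343°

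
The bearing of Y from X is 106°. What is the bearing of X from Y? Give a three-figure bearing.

Back-bearing = 106° + 180° = 286°.

286°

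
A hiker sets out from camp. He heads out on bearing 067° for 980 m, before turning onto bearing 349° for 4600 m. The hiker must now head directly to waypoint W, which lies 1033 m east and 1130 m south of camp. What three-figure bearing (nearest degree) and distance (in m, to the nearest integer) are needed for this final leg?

Leg 1 (067°, 980 m): east 980 sin 67° = 902.09, north 980 cos 67° = 382.92
Leg 2 (349°, 4600 m): east 4600 sin 349° = -877.72, north 4600 cos 349° = 4515.49
Current position: (24.37, 4898.40). Target: (1033, -1130). Remaining: Δeast = 1008.63, Δnorth = -6028.40.
Bearing = atan2(1008.63, -6028.40) mod 360° = 170.50°; distance = √((1008.63)² + (-6028.40)²) = 6112.197 m.

171°, 6112 m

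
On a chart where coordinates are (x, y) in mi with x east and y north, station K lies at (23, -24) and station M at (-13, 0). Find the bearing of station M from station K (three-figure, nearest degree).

Δeast = -13 − 23 = -36.00; Δnorth = 0 − -24 = 24.00.
Bearing = atan2(Δeast, Δnorth) mod 360° = 303.69° ≈ 304°.

304°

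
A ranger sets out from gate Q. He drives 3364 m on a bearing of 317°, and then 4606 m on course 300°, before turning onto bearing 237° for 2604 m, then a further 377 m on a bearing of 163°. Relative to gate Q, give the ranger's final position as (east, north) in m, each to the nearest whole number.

Leg 1 (317°, 3364 m): east 3364 sin 317° = -2294.24, north 3364 cos 317° = 2460.27
Leg 2 (300°, 4606 m): east 4606 sin 300° = -3988.91, north 4606 cos 300° = 2303.00
Leg 3 (237°, 2604 m): east 2604 sin 237° = -2183.90, north 2604 cos 237° = -1418.24
Leg 4 (163°, 377 m): east 377 sin 163° = 110.22, north 377 cos 163° = -360.53
Summing: -8356.83 m east, 2984.51 m north → (-8357, 2985).

(-8357, 2985)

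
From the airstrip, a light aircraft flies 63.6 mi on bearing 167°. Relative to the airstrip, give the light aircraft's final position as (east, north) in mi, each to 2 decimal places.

(14.31, -61.97)

Leg 1 (167°, 63.6 mi): east 63.6 sin 167° = 14.31, north 63.6 cos 167° = -61.97
Summing: 14.31 mi east, -61.97 mi north → (14.31, -61.97).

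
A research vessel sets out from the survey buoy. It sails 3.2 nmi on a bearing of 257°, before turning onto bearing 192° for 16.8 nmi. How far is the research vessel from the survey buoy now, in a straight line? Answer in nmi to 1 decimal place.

18.4 nmi

Leg 1 (257°, 3.2 nmi): east 3.2 sin 257° = -3.12, north 3.2 cos 257° = -0.72
Leg 2 (192°, 16.8 nmi): east 16.8 sin 192° = -3.49, north 16.8 cos 192° = -16.43
Net: -6.61 east, -17.15 north. Distance = √((-6.61)² + (-17.15)²) = 18.383 nmi.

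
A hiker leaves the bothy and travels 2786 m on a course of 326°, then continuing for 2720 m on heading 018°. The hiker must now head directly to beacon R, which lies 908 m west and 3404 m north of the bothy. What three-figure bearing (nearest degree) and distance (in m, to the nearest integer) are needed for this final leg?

187°, 1505 m

Leg 1 (326°, 2786 m): east 2786 sin 326° = -1557.91, north 2786 cos 326° = 2309.70
Leg 2 (018°, 2720 m): east 2720 sin 18° = 840.53, north 2720 cos 18° = 2586.87
Current position: (-717.39, 4896.57). Target: (-908, 3404). Remaining: Δeast = -190.61, Δnorth = -1492.57.
Bearing = atan2(-190.61, -1492.57) mod 360° = 187.28°; distance = √((-190.61)² + (-1492.57)²) = 1504.695 m.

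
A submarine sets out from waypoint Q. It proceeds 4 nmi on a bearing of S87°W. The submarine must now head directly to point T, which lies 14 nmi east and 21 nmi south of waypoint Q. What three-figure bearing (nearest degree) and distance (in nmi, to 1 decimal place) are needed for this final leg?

Leg 1 (S87°W, 4 nmi): east 4 sin 267° = -3.99, north 4 cos 267° = -0.21
Current position: (-3.99, -0.21). Target: (14, -21). Remaining: Δeast = 17.99, Δnorth = -20.79.
Bearing = atan2(17.99, -20.79) mod 360° = 139.12°; distance = √((17.99)² + (-20.79)²) = 27.496 nmi.

139°, 27.5 nmi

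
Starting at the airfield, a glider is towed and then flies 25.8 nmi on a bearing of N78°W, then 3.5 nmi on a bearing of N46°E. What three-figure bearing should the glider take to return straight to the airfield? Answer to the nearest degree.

109°

Leg 1 (N78°W, 25.8 nmi): east 25.8 sin 282° = -25.24, north 25.8 cos 282° = 5.36
Leg 2 (N46°E, 3.5 nmi): east 3.5 sin 46° = 2.52, north 3.5 cos 46° = 2.43
Net displacement: -22.72 east, 7.80 north. Direction back to start is (22.72, -7.80): bearing = atan2(22.72, -7.80) mod 360° = 108.94° ≈ 109°.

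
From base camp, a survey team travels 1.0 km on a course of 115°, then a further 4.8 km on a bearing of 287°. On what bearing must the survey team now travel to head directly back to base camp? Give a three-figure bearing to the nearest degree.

105°

Leg 1 (115°, 1.0 km): east 1.0 sin 115° = 0.91, north 1.0 cos 115° = -0.42
Leg 2 (287°, 4.8 km): east 4.8 sin 287° = -4.59, north 4.8 cos 287° = 1.40
Net displacement: -3.68 east, 0.98 north. Direction back to start is (3.68, -0.98): bearing = atan2(3.68, -0.98) mod 360° = 104.91° ≈ 105°.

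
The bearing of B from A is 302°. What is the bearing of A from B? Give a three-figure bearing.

122°

Back-bearing = 302° − 180° = 122°.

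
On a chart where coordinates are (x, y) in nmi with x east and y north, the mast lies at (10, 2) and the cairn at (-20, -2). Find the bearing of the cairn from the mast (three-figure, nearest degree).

262°

Δeast = -20 − 10 = -30.00; Δnorth = -2 − 2 = -4.00.
Bearing = atan2(Δeast, Δnorth) mod 360° = 262.41° ≈ 262°.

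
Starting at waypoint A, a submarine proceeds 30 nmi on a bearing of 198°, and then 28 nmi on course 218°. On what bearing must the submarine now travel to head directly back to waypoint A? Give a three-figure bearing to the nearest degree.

028°

Leg 1 (198°, 30 nmi): east 30 sin 198° = -9.27, north 30 cos 198° = -28.53
Leg 2 (218°, 28 nmi): east 28 sin 218° = -17.24, north 28 cos 218° = -22.06
Net displacement: -26.51 east, -50.60 north. Direction back to start is (26.51, 50.60): bearing = atan2(26.51, 50.60) mod 360° = 27.65° ≈ 028°.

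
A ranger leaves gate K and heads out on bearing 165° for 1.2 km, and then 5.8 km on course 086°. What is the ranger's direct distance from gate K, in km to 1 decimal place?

Leg 1 (165°, 1.2 km): east 1.2 sin 165° = 0.31, north 1.2 cos 165° = -1.16
Leg 2 (086°, 5.8 km): east 5.8 sin 86° = 5.79, north 5.8 cos 86° = 0.40
Net: 6.10 east, -0.75 north. Distance = √((6.10)² + (-0.75)²) = 6.143 km.

6.1 km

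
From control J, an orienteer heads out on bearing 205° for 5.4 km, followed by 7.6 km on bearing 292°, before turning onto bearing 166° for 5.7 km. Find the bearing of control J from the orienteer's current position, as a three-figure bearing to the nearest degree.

Leg 1 (205°, 5.4 km): east 5.4 sin 205° = -2.28, north 5.4 cos 205° = -4.89
Leg 2 (292°, 7.6 km): east 7.6 sin 292° = -7.05, north 7.6 cos 292° = 2.85
Leg 3 (166°, 5.7 km): east 5.7 sin 166° = 1.38, north 5.7 cos 166° = -5.53
Net displacement: -7.95 east, -7.58 north. Direction back to start is (7.95, 7.58): bearing = atan2(7.95, 7.58) mod 360° = 46.37° ≈ 046°.

046°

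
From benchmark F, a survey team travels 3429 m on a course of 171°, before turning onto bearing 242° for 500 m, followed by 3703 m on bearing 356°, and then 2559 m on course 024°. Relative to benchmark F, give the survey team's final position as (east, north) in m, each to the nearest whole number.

(877, 2410)

Leg 1 (171°, 3429 m): east 3429 sin 171° = 536.41, north 3429 cos 171° = -3386.78
Leg 2 (242°, 500 m): east 500 sin 242° = -441.47, north 500 cos 242° = -234.74
Leg 3 (356°, 3703 m): east 3703 sin 356° = -258.31, north 3703 cos 356° = 3693.98
Leg 4 (024°, 2559 m): east 2559 sin 24° = 1040.84, north 2559 cos 24° = 2337.76
Summing: 877.47 m east, 2410.22 m north → (877, 2410).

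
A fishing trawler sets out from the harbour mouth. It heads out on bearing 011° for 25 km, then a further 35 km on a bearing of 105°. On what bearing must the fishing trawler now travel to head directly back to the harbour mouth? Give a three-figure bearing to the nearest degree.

248°

Leg 1 (011°, 25 km): east 25 sin 11° = 4.77, north 25 cos 11° = 24.54
Leg 2 (105°, 35 km): east 35 sin 105° = 33.81, north 35 cos 105° = -9.06
Net displacement: 38.58 east, 15.48 north. Direction back to start is (-38.58, -15.48): bearing = atan2(-38.58, -15.48) mod 360° = 248.13° ≈ 248°.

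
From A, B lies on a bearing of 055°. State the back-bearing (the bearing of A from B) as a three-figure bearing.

235°

Back-bearing = 055° + 180° = 235°.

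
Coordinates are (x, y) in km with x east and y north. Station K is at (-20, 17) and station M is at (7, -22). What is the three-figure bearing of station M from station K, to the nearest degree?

145°

Δeast = 7 − -20 = 27.00; Δnorth = -22 − 17 = -39.00.
Bearing = atan2(Δeast, Δnorth) mod 360° = 145.30° ≈ 145°.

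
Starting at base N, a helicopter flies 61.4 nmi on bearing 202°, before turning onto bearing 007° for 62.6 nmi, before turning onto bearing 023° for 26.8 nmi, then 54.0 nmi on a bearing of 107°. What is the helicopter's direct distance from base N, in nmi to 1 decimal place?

Leg 1 (202°, 61.4 nmi): east 61.4 sin 202° = -23.00, north 61.4 cos 202° = -56.93
Leg 2 (007°, 62.6 nmi): east 62.6 sin 7° = 7.63, north 62.6 cos 7° = 62.13
Leg 3 (023°, 26.8 nmi): east 26.8 sin 23° = 10.47, north 26.8 cos 23° = 24.67
Leg 4 (107°, 54.0 nmi): east 54.0 sin 107° = 51.64, north 54.0 cos 107° = -15.79
Net: 46.74 east, 14.09 north. Distance = √((46.74)² + (14.09)²) = 48.817 nmi.

48.8 nmi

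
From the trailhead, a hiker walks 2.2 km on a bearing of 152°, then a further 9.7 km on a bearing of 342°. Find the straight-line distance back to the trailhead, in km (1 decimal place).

Leg 1 (152°, 2.2 km): east 2.2 sin 152° = 1.03, north 2.2 cos 152° = -1.94
Leg 2 (342°, 9.7 km): east 9.7 sin 342° = -3.00, north 9.7 cos 342° = 9.23
Net: -1.96 east, 7.28 north. Distance = √((-1.96)² + (7.28)²) = 7.543 km.

7.5 km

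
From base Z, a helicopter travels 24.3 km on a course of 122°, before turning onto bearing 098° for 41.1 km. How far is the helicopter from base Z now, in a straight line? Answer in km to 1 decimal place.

64.1 km

Leg 1 (122°, 24.3 km): east 24.3 sin 122° = 20.61, north 24.3 cos 122° = -12.88
Leg 2 (098°, 41.1 km): east 41.1 sin 98° = 40.70, north 41.1 cos 98° = -5.72
Net: 61.31 east, -18.60 north. Distance = √((61.31)² + (-18.60)²) = 64.066 km.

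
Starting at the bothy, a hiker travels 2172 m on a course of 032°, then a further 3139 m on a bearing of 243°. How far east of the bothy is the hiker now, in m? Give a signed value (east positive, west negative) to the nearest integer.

Leg 1 (032°, 2172 m): east 2172 sin 32° = 1150.98, north 2172 cos 32° = 1841.96
Leg 2 (243°, 3139 m): east 3139 sin 243° = -2796.87, north 3139 cos 243° = -1425.08
Net east component: -1645.88 m.

-1646 m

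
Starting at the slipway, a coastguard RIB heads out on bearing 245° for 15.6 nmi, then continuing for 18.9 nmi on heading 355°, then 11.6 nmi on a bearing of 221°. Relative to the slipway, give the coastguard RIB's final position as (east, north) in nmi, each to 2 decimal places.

Leg 1 (245°, 15.6 nmi): east 15.6 sin 245° = -14.14, north 15.6 cos 245° = -6.59
Leg 2 (355°, 18.9 nmi): east 18.9 sin 355° = -1.65, north 18.9 cos 355° = 18.83
Leg 3 (221°, 11.6 nmi): east 11.6 sin 221° = -7.61, north 11.6 cos 221° = -8.75
Summing: -23.40 nmi east, 3.48 nmi north → (-23.40, 3.48).

(-23.40, 3.48)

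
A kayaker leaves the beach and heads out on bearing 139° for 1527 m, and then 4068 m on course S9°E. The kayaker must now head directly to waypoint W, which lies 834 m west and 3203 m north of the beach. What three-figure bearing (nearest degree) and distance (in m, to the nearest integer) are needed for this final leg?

344°, 8731 m

Leg 1 (139°, 1527 m): east 1527 sin 139° = 1001.80, north 1527 cos 139° = -1152.44
Leg 2 (S9°E, 4068 m): east 4068 sin 171° = 636.38, north 4068 cos 171° = -4017.92
Current position: (1638.18, -5170.36). Target: (-834, 3203). Remaining: Δeast = -2472.18, Δnorth = 8373.36.
Bearing = atan2(-2472.18, 8373.36) mod 360° = 343.55°; distance = √((-2472.18)² + (8373.36)²) = 8730.680 m.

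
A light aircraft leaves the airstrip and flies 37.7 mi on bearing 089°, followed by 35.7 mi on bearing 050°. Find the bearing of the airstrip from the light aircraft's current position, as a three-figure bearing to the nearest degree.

Leg 1 (089°, 37.7 mi): east 37.7 sin 89° = 37.69, north 37.7 cos 89° = 0.66
Leg 2 (050°, 35.7 mi): east 35.7 sin 50° = 27.35, north 35.7 cos 50° = 22.95
Net displacement: 65.04 east, 23.61 north. Direction back to start is (-65.04, -23.61): bearing = atan2(-65.04, -23.61) mod 360° = 250.05° ≈ 250°.

250°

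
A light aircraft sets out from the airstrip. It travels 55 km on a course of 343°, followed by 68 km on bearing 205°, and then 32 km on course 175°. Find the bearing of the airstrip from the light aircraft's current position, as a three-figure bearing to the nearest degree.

Leg 1 (343°, 55 km): east 55 sin 343° = -16.08, north 55 cos 343° = 52.60
Leg 2 (205°, 68 km): east 68 sin 205° = -28.74, north 68 cos 205° = -61.63
Leg 3 (175°, 32 km): east 32 sin 175° = 2.79, north 32 cos 175° = -31.88
Net displacement: -42.03 east, -40.91 north. Direction back to start is (42.03, 40.91): bearing = atan2(42.03, 40.91) mod 360° = 45.77° ≈ 046°.

046°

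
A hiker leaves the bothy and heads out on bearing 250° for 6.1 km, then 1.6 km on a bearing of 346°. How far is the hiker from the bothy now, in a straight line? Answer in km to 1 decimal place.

Leg 1 (250°, 6.1 km): east 6.1 sin 250° = -5.73, north 6.1 cos 250° = -2.09
Leg 2 (346°, 1.6 km): east 1.6 sin 346° = -0.39, north 1.6 cos 346° = 1.55
Net: -6.12 east, -0.53 north. Distance = √((-6.12)² + (-0.53)²) = 6.142 km.

6.1 km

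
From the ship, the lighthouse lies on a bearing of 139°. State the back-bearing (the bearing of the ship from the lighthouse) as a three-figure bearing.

319°

Back-bearing = 139° + 180° = 319°.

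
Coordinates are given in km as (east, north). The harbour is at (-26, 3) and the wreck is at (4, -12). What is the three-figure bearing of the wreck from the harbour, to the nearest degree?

Δeast = 4 − -26 = 30.00; Δnorth = -12 − 3 = -15.00.
Bearing = atan2(Δeast, Δnorth) mod 360° = 116.57° ≈ 117°.

117°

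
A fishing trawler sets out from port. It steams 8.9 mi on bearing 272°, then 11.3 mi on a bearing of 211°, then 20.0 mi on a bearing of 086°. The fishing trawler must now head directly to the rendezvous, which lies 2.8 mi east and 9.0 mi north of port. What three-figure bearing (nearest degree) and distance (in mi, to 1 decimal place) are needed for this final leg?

352°, 17.2 mi

Leg 1 (272°, 8.9 mi): east 8.9 sin 272° = -8.89, north 8.9 cos 272° = 0.31
Leg 2 (211°, 11.3 mi): east 11.3 sin 211° = -5.82, north 11.3 cos 211° = -9.69
Leg 3 (086°, 20.0 mi): east 20.0 sin 86° = 19.95, north 20.0 cos 86° = 1.40
Current position: (5.24, -7.98). Target: (2.8, 9.0). Remaining: Δeast = -2.44, Δnorth = 16.98.
Bearing = atan2(-2.44, 16.98) mod 360° = 351.83°; distance = √((-2.44)² + (16.98)²) = 17.154 mi.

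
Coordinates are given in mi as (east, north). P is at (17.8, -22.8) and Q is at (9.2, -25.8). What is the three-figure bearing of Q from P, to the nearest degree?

Δeast = 9.2 − 17.8 = -8.60; Δnorth = -25.8 − -22.8 = -3.00.
Bearing = atan2(Δeast, Δnorth) mod 360° = 250.77° ≈ 251°.

251°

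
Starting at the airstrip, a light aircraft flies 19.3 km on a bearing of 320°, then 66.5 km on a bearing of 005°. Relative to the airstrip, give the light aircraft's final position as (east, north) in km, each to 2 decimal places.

Leg 1 (320°, 19.3 km): east 19.3 sin 320° = -12.41, north 19.3 cos 320° = 14.78
Leg 2 (005°, 66.5 km): east 66.5 sin 5° = 5.80, north 66.5 cos 5° = 66.25
Summing: -6.61 km east, 81.03 km north → (-6.61, 81.03).

(-6.61, 81.03)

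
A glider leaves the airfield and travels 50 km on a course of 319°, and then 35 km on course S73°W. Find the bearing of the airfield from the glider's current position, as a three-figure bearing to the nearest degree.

Leg 1 (319°, 50 km): east 50 sin 319° = -32.80, north 50 cos 319° = 37.74
Leg 2 (S73°W, 35 km): east 35 sin 253° = -33.47, north 35 cos 253° = -10.23
Net displacement: -66.27 east, 27.50 north. Direction back to start is (66.27, -27.50): bearing = atan2(66.27, -27.50) mod 360° = 112.54° ≈ 113°.

113°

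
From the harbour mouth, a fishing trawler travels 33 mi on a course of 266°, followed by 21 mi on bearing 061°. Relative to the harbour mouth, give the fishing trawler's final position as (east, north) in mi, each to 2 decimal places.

Leg 1 (266°, 33 mi): east 33 sin 266° = -32.92, north 33 cos 266° = -2.30
Leg 2 (061°, 21 mi): east 21 sin 61° = 18.37, north 21 cos 61° = 10.18
Summing: -14.55 mi east, 7.88 mi north → (-14.55, 7.88).

(-14.55, 7.88)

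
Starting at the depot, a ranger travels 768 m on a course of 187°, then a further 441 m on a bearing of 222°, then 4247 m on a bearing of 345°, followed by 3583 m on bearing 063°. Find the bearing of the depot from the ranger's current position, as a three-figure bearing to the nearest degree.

Leg 1 (187°, 768 m): east 768 sin 187° = -93.60, north 768 cos 187° = -762.28
Leg 2 (222°, 441 m): east 441 sin 222° = -295.09, north 441 cos 222° = -327.73
Leg 3 (345°, 4247 m): east 4247 sin 345° = -1099.20, north 4247 cos 345° = 4102.29
Leg 4 (063°, 3583 m): east 3583 sin 63° = 3192.48, north 3583 cos 63° = 1626.65
Net displacement: 1704.59 east, 4638.93 north. Direction back to start is (-1704.59, -4638.93): bearing = atan2(-1704.59, -4638.93) mod 360° = 200.18° ≈ 200°.

200°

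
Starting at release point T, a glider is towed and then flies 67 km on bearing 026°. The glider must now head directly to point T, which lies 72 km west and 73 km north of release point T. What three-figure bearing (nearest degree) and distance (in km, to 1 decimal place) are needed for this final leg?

277°, 102.2 km

Leg 1 (026°, 67 km): east 67 sin 26° = 29.37, north 67 cos 26° = 60.22
Current position: (29.37, 60.22). Target: (-72, 73). Remaining: Δeast = -101.37, Δnorth = 12.78.
Bearing = atan2(-101.37, 12.78) mod 360° = 277.19°; distance = √((-101.37)² + (12.78)²) = 102.173 km.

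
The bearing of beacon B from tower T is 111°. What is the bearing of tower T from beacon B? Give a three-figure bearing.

291°

Back-bearing = 111° + 180° = 291°.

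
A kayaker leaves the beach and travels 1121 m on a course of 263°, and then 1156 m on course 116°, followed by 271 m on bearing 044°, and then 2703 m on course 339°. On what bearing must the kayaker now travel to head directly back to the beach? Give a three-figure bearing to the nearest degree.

158°

Leg 1 (263°, 1121 m): east 1121 sin 263° = -1112.64, north 1121 cos 263° = -136.62
Leg 2 (116°, 1156 m): east 1156 sin 116° = 1039.01, north 1156 cos 116° = -506.76
Leg 3 (044°, 271 m): east 271 sin 44° = 188.25, north 271 cos 44° = 194.94
Leg 4 (339°, 2703 m): east 2703 sin 339° = -968.67, north 2703 cos 339° = 2523.47
Net displacement: -854.05 east, 2075.04 north. Direction back to start is (854.05, -2075.04): bearing = atan2(854.05, -2075.04) mod 360° = 157.63° ≈ 158°.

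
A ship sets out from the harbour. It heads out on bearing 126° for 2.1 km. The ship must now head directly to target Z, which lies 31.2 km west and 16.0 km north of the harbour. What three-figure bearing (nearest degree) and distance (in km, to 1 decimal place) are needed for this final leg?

298°, 37.1 km

Leg 1 (126°, 2.1 km): east 2.1 sin 126° = 1.70, north 2.1 cos 126° = -1.23
Current position: (1.70, -1.23). Target: (-31.2, 16.0). Remaining: Δeast = -32.90, Δnorth = 17.23.
Bearing = atan2(-32.90, 17.23) mod 360° = 297.65°; distance = √((-32.90)² + (17.23)²) = 37.140 km.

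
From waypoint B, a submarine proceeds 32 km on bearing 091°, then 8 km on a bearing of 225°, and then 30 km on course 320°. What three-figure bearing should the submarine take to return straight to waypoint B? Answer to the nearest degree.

Leg 1 (091°, 32 km): east 32 sin 91° = 32.00, north 32 cos 91° = -0.56
Leg 2 (225°, 8 km): east 8 sin 225° = -5.66, north 8 cos 225° = -5.66
Leg 3 (320°, 30 km): east 30 sin 320° = -19.28, north 30 cos 320° = 22.98
Net displacement: 7.05 east, 16.77 north. Direction back to start is (-7.05, -16.77): bearing = atan2(-7.05, -16.77) mod 360° = 202.82° ≈ 203°.

203°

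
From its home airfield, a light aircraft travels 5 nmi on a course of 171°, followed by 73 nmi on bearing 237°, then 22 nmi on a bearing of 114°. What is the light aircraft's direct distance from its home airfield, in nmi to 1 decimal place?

Leg 1 (171°, 5 nmi): east 5 sin 171° = 0.78, north 5 cos 171° = -4.94
Leg 2 (237°, 73 nmi): east 73 sin 237° = -61.22, north 73 cos 237° = -39.76
Leg 3 (114°, 22 nmi): east 22 sin 114° = 20.10, north 22 cos 114° = -8.95
Net: -40.34 east, -53.65 north. Distance = √((-40.34)² + (-53.65)²) = 67.122 nmi.

67.1 nmi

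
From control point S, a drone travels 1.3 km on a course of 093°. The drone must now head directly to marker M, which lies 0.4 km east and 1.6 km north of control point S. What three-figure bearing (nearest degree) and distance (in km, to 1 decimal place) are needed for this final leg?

332°, 1.9 km

Leg 1 (093°, 1.3 km): east 1.3 sin 93° = 1.30, north 1.3 cos 93° = -0.07
Current position: (1.30, -0.07). Target: (0.4, 1.6). Remaining: Δeast = -0.90, Δnorth = 1.67.
Bearing = atan2(-0.90, 1.67) mod 360° = 331.70°; distance = √((-0.90)² + (1.67)²) = 1.895 km.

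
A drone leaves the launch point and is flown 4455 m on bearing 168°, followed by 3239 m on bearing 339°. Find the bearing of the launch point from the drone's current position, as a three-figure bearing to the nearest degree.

010°

Leg 1 (168°, 4455 m): east 4455 sin 168° = 926.25, north 4455 cos 168° = -4357.65
Leg 2 (339°, 3239 m): east 3239 sin 339° = -1160.75, north 3239 cos 339° = 3023.87
Net displacement: -234.51 east, -1333.78 north. Direction back to start is (234.51, 1333.78): bearing = atan2(234.51, 1333.78) mod 360° = 9.97° ≈ 010°.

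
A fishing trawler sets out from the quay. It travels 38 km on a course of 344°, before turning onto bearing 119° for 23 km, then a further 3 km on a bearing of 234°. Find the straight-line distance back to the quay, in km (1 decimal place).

24.7 km

Leg 1 (344°, 38 km): east 38 sin 344° = -10.47, north 38 cos 344° = 36.53
Leg 2 (119°, 23 km): east 23 sin 119° = 20.12, north 23 cos 119° = -11.15
Leg 3 (234°, 3 km): east 3 sin 234° = -2.43, north 3 cos 234° = -1.76
Net: 7.21 east, 23.61 north. Distance = √((7.21)² + (23.61)²) = 24.692 km.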